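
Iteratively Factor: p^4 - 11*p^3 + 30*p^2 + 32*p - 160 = (p - 4)*(p^3 - 7*p^2 + 2*p + 40) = (p - 4)*(p + 2)*(p^2 - 9*p + 20) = (p - 4)^2*(p + 2)*(p - 5)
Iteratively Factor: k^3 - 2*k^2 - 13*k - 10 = (k + 2)*(k^2 - 4*k - 5) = (k - 5)*(k + 2)*(k + 1)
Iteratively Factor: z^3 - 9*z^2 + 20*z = (z)*(z^2 - 9*z + 20) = z*(z - 4)*(z - 5)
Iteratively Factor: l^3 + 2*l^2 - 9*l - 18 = (l - 3)*(l^2 + 5*l + 6) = (l - 3)*(l + 2)*(l + 3)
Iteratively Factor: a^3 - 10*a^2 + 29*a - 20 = (a - 1)*(a^2 - 9*a + 20) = (a - 5)*(a - 1)*(a - 4)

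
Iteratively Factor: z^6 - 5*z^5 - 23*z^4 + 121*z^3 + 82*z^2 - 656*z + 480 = (z + 3)*(z^5 - 8*z^4 + z^3 + 118*z^2 - 272*z + 160) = (z - 4)*(z + 3)*(z^4 - 4*z^3 - 15*z^2 + 58*z - 40) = (z - 4)*(z + 3)*(z + 4)*(z^3 - 8*z^2 + 17*z - 10) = (z - 4)*(z - 1)*(z + 3)*(z + 4)*(z^2 - 7*z + 10) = (z - 4)*(z - 2)*(z - 1)*(z + 3)*(z + 4)*(z - 5)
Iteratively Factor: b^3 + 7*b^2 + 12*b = (b + 3)*(b^2 + 4*b) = (b + 3)*(b + 4)*(b)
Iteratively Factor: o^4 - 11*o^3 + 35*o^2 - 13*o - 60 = (o + 1)*(o^3 - 12*o^2 + 47*o - 60) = (o - 4)*(o + 1)*(o^2 - 8*o + 15) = (o - 4)*(o - 3)*(o + 1)*(o - 5)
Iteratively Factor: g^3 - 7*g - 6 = (g + 1)*(g^2 - g - 6) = (g - 3)*(g + 1)*(g + 2)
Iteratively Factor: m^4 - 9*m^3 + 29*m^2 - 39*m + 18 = (m - 3)*(m^3 - 6*m^2 + 11*m - 6) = (m - 3)^2*(m^2 - 3*m + 2) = (m - 3)^2*(m - 2)*(m - 1)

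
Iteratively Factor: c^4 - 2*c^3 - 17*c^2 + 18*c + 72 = (c + 3)*(c^3 - 5*c^2 - 2*c + 24) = (c + 2)*(c + 3)*(c^2 - 7*c + 12) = (c - 4)*(c + 2)*(c + 3)*(c - 3)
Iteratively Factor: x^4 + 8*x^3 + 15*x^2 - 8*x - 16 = (x + 4)*(x^3 + 4*x^2 - x - 4) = (x + 1)*(x + 4)*(x^2 + 3*x - 4) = (x + 1)*(x + 4)^2*(x - 1)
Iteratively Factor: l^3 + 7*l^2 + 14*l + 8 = (l + 4)*(l^2 + 3*l + 2) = (l + 2)*(l + 4)*(l + 1)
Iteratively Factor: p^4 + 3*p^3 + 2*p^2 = (p)*(p^3 + 3*p^2 + 2*p) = p*(p + 1)*(p^2 + 2*p) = p*(p + 1)*(p + 2)*(p)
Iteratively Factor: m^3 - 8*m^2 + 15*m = (m - 3)*(m^2 - 5*m) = (m - 5)*(m - 3)*(m)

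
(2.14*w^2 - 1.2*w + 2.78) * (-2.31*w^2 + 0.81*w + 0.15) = -4.9434*w^4 + 4.5054*w^3 - 7.0728*w^2 + 2.0718*w + 0.417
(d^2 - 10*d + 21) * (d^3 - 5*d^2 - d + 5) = d^5 - 15*d^4 + 70*d^3 - 90*d^2 - 71*d + 105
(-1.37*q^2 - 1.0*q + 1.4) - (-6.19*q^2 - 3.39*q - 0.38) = 4.82*q^2 + 2.39*q + 1.78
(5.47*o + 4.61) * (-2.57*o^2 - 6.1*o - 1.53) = -14.0579*o^3 - 45.2147*o^2 - 36.4901*o - 7.0533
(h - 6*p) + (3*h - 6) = 4*h - 6*p - 6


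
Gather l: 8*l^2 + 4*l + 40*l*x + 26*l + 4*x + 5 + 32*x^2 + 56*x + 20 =8*l^2 + l*(40*x + 30) + 32*x^2 + 60*x + 25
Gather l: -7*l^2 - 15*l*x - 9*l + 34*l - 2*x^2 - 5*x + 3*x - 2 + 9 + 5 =-7*l^2 + l*(25 - 15*x) - 2*x^2 - 2*x + 12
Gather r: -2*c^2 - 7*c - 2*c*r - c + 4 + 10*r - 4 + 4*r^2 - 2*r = -2*c^2 - 8*c + 4*r^2 + r*(8 - 2*c)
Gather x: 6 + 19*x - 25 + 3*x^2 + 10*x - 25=3*x^2 + 29*x - 44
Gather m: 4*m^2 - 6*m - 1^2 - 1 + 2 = 4*m^2 - 6*m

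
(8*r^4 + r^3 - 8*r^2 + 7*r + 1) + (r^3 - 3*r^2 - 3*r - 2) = 8*r^4 + 2*r^3 - 11*r^2 + 4*r - 1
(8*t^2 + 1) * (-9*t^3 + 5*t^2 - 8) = -72*t^5 + 40*t^4 - 9*t^3 - 59*t^2 - 8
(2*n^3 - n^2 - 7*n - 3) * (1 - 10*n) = -20*n^4 + 12*n^3 + 69*n^2 + 23*n - 3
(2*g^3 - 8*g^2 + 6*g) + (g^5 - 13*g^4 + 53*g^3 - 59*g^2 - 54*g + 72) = g^5 - 13*g^4 + 55*g^3 - 67*g^2 - 48*g + 72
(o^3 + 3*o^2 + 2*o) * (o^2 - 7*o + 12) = o^5 - 4*o^4 - 7*o^3 + 22*o^2 + 24*o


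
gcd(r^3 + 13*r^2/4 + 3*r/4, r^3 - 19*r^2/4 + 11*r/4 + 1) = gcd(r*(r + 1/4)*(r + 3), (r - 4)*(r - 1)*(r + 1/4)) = r + 1/4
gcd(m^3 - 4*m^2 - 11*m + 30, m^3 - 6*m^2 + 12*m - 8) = m - 2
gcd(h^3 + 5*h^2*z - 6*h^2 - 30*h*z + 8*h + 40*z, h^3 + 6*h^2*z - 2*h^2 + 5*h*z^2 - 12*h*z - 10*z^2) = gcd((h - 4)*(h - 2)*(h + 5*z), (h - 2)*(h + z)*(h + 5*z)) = h^2 + 5*h*z - 2*h - 10*z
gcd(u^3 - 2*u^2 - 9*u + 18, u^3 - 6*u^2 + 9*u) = u - 3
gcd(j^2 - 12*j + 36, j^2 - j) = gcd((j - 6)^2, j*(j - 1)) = 1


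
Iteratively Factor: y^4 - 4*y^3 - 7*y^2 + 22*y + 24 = (y + 1)*(y^3 - 5*y^2 - 2*y + 24) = (y + 1)*(y + 2)*(y^2 - 7*y + 12) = (y - 3)*(y + 1)*(y + 2)*(y - 4)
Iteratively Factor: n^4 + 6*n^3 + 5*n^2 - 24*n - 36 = (n - 2)*(n^3 + 8*n^2 + 21*n + 18) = (n - 2)*(n + 3)*(n^2 + 5*n + 6) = (n - 2)*(n + 2)*(n + 3)*(n + 3)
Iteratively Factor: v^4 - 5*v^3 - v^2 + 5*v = (v - 1)*(v^3 - 4*v^2 - 5*v) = v*(v - 1)*(v^2 - 4*v - 5) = v*(v - 1)*(v + 1)*(v - 5)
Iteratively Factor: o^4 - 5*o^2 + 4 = (o + 2)*(o^3 - 2*o^2 - o + 2) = (o + 1)*(o + 2)*(o^2 - 3*o + 2) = (o - 2)*(o + 1)*(o + 2)*(o - 1)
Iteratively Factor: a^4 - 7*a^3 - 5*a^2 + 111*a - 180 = (a - 5)*(a^3 - 2*a^2 - 15*a + 36) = (a - 5)*(a - 3)*(a^2 + a - 12) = (a - 5)*(a - 3)^2*(a + 4)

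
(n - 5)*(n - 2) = n^2 - 7*n + 10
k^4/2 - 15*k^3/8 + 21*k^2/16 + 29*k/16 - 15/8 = (k/2 + 1/2)*(k - 2)*(k - 3/2)*(k - 5/4)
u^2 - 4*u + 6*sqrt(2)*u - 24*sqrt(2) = (u - 4)*(u + 6*sqrt(2))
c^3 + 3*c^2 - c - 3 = (c - 1)*(c + 1)*(c + 3)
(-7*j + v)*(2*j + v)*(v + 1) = -14*j^2*v - 14*j^2 - 5*j*v^2 - 5*j*v + v^3 + v^2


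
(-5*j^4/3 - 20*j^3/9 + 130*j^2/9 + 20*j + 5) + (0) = -5*j^4/3 - 20*j^3/9 + 130*j^2/9 + 20*j + 5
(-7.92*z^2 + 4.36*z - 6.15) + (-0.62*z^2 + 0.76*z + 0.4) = -8.54*z^2 + 5.12*z - 5.75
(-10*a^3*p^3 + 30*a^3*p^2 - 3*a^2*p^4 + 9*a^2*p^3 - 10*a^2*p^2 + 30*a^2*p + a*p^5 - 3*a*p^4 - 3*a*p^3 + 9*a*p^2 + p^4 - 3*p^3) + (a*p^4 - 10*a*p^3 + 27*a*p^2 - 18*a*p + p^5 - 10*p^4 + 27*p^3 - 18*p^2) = -10*a^3*p^3 + 30*a^3*p^2 - 3*a^2*p^4 + 9*a^2*p^3 - 10*a^2*p^2 + 30*a^2*p + a*p^5 - 2*a*p^4 - 13*a*p^3 + 36*a*p^2 - 18*a*p + p^5 - 9*p^4 + 24*p^3 - 18*p^2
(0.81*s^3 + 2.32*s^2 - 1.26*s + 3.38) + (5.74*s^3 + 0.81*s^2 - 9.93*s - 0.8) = 6.55*s^3 + 3.13*s^2 - 11.19*s + 2.58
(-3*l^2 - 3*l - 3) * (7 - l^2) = 3*l^4 + 3*l^3 - 18*l^2 - 21*l - 21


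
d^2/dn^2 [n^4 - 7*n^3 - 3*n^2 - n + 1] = 12*n^2 - 42*n - 6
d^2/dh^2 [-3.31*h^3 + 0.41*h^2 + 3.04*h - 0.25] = 0.82 - 19.86*h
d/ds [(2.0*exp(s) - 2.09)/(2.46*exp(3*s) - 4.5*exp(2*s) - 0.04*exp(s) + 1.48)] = (-9.84*exp(3*s) + 24.4242*exp(2*s) - 18.81*exp(s) + 2.8764)*exp(s)/(6.0516*exp(6*s) - 22.14*exp(5*s) + 20.0532*exp(4*s) + 7.6416*exp(3*s) - 13.3184*exp(2*s) - 0.1184*exp(s) + 2.1904)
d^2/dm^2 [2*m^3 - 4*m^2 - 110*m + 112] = 12*m - 8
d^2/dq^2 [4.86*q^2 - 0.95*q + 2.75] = 9.72000000000000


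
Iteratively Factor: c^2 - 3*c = (c)*(c - 3)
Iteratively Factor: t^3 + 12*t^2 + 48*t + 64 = (t + 4)*(t^2 + 8*t + 16) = (t + 4)^2*(t + 4)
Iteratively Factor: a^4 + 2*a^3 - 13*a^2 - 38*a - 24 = (a + 3)*(a^3 - a^2 - 10*a - 8) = (a - 4)*(a + 3)*(a^2 + 3*a + 2) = (a - 4)*(a + 2)*(a + 3)*(a + 1)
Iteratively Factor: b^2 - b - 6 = (b + 2)*(b - 3)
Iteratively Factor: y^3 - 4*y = (y)*(y^2 - 4) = y*(y + 2)*(y - 2)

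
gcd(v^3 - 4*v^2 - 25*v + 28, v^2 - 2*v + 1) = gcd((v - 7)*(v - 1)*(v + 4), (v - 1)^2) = v - 1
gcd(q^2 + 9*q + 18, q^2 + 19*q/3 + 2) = q + 6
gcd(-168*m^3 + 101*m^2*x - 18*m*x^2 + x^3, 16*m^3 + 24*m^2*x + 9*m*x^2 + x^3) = 1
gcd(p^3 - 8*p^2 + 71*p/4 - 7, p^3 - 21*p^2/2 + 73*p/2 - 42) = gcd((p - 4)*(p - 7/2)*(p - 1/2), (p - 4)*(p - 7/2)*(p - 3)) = p^2 - 15*p/2 + 14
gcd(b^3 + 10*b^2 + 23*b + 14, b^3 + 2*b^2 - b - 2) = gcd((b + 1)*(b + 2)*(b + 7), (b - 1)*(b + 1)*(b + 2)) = b^2 + 3*b + 2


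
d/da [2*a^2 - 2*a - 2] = 4*a - 2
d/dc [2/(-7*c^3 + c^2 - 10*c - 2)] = 2*(21*c^2 - 2*c + 10)/(7*c^3 - c^2 + 10*c + 2)^2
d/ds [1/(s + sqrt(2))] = -1/(s + sqrt(2))^2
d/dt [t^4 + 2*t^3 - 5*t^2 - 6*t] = 4*t^3 + 6*t^2 - 10*t - 6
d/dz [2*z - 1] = 2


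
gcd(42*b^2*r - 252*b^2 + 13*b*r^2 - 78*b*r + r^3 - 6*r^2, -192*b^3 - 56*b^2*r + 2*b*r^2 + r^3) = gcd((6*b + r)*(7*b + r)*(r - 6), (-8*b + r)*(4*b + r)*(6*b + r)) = 6*b + r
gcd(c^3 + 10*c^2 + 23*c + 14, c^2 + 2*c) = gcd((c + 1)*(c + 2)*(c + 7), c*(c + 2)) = c + 2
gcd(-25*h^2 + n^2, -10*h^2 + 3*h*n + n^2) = 5*h + n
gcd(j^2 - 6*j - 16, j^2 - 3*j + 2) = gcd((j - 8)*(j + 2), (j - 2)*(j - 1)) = 1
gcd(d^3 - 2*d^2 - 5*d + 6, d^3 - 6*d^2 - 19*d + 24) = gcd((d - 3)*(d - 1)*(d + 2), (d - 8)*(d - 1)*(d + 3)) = d - 1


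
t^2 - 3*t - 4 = (t - 4)*(t + 1)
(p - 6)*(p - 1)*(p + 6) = p^3 - p^2 - 36*p + 36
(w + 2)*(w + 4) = w^2 + 6*w + 8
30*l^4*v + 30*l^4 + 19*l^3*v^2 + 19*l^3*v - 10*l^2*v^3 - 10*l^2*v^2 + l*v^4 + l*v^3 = (-6*l + v)*(-5*l + v)*(l + v)*(l*v + l)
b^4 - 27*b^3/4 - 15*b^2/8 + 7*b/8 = b*(b - 7)*(b - 1/4)*(b + 1/2)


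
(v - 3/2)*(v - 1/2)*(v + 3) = v^3 + v^2 - 21*v/4 + 9/4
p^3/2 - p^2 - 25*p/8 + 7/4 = (p/2 + 1)*(p - 7/2)*(p - 1/2)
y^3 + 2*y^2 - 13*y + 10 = (y - 2)*(y - 1)*(y + 5)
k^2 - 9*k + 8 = (k - 8)*(k - 1)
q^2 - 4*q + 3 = (q - 3)*(q - 1)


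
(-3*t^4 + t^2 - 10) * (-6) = 18*t^4 - 6*t^2 + 60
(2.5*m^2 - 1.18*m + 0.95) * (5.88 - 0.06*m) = -0.15*m^3 + 14.7708*m^2 - 6.9954*m + 5.586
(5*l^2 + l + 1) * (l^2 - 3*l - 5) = 5*l^4 - 14*l^3 - 27*l^2 - 8*l - 5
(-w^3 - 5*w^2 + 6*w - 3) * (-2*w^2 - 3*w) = 2*w^5 + 13*w^4 + 3*w^3 - 12*w^2 + 9*w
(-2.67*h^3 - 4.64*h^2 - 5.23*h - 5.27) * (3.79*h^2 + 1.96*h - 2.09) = -10.1193*h^5 - 22.8188*h^4 - 23.3358*h^3 - 20.5265*h^2 + 0.601500000000001*h + 11.0143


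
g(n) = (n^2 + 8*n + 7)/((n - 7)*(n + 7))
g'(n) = (2*n + 8)/((n - 7)*(n + 7)) - (n^2 + 8*n + 7)/((n - 7)*(n + 7)^2) - (n^2 + 8*n + 7)/((n - 7)^2*(n + 7))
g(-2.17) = 0.13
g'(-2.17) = -0.10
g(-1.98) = 0.11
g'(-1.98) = -0.10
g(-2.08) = 0.12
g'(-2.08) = -0.10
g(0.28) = -0.19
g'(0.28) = -0.18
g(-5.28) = 0.35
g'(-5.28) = -0.05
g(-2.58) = 0.16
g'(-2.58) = -0.09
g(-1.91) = 0.10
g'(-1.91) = -0.10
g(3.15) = -1.08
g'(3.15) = -0.54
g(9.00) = 5.00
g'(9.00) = -2.00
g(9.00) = 5.00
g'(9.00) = -2.00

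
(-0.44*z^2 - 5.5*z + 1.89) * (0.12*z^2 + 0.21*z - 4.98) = -0.0528*z^4 - 0.7524*z^3 + 1.263*z^2 + 27.7869*z - 9.4122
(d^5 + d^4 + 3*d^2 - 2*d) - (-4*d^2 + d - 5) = d^5 + d^4 + 7*d^2 - 3*d + 5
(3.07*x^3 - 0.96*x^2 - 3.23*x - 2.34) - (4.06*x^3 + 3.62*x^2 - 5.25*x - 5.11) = -0.99*x^3 - 4.58*x^2 + 2.02*x + 2.77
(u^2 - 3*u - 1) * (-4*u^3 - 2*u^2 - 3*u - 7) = -4*u^5 + 10*u^4 + 7*u^3 + 4*u^2 + 24*u + 7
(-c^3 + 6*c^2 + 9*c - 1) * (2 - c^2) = c^5 - 6*c^4 - 11*c^3 + 13*c^2 + 18*c - 2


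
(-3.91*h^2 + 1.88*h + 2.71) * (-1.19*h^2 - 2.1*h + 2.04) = 4.6529*h^4 + 5.9738*h^3 - 15.1493*h^2 - 1.8558*h + 5.5284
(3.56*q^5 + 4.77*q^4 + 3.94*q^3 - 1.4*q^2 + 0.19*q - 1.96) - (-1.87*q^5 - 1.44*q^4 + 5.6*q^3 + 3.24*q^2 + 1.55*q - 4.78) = 5.43*q^5 + 6.21*q^4 - 1.66*q^3 - 4.64*q^2 - 1.36*q + 2.82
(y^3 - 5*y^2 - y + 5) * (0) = 0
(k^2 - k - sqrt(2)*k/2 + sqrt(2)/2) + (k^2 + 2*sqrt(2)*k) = 2*k^2 - k + 3*sqrt(2)*k/2 + sqrt(2)/2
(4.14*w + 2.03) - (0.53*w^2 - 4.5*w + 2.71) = -0.53*w^2 + 8.64*w - 0.68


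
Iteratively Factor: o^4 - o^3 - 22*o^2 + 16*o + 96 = (o - 4)*(o^3 + 3*o^2 - 10*o - 24) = (o - 4)*(o + 2)*(o^2 + o - 12) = (o - 4)*(o - 3)*(o + 2)*(o + 4)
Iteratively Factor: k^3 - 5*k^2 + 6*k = (k - 2)*(k^2 - 3*k) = (k - 3)*(k - 2)*(k)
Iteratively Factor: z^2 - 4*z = (z)*(z - 4)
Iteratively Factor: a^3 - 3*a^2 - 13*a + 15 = (a + 3)*(a^2 - 6*a + 5) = (a - 5)*(a + 3)*(a - 1)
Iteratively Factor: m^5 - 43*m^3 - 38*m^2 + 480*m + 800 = (m + 2)*(m^4 - 2*m^3 - 39*m^2 + 40*m + 400) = (m + 2)*(m + 4)*(m^3 - 6*m^2 - 15*m + 100) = (m - 5)*(m + 2)*(m + 4)*(m^2 - m - 20) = (m - 5)^2*(m + 2)*(m + 4)*(m + 4)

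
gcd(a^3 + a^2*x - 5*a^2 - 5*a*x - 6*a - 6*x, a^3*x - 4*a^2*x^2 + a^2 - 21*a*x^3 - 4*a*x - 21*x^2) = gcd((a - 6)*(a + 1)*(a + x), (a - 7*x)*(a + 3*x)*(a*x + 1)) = 1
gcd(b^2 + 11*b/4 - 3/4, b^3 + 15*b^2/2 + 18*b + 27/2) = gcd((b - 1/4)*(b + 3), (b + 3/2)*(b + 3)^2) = b + 3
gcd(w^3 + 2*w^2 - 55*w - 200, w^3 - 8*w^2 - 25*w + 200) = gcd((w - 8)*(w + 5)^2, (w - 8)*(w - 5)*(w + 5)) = w^2 - 3*w - 40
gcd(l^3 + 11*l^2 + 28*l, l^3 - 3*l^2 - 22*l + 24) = l + 4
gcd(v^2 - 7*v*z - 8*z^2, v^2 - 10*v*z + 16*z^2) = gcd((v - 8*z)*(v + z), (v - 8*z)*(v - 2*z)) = -v + 8*z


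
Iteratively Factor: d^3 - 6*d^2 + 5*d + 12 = (d - 3)*(d^2 - 3*d - 4) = (d - 4)*(d - 3)*(d + 1)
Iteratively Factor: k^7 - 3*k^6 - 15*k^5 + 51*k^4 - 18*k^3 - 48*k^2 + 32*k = (k)*(k^6 - 3*k^5 - 15*k^4 + 51*k^3 - 18*k^2 - 48*k + 32) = k*(k + 4)*(k^5 - 7*k^4 + 13*k^3 - k^2 - 14*k + 8) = k*(k - 1)*(k + 4)*(k^4 - 6*k^3 + 7*k^2 + 6*k - 8) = k*(k - 4)*(k - 1)*(k + 4)*(k^3 - 2*k^2 - k + 2) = k*(k - 4)*(k - 1)*(k + 1)*(k + 4)*(k^2 - 3*k + 2) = k*(k - 4)*(k - 2)*(k - 1)*(k + 1)*(k + 4)*(k - 1)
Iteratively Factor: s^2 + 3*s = (s)*(s + 3)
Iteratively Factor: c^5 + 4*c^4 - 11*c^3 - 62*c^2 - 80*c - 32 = (c - 4)*(c^4 + 8*c^3 + 21*c^2 + 22*c + 8) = (c - 4)*(c + 1)*(c^3 + 7*c^2 + 14*c + 8) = (c - 4)*(c + 1)*(c + 2)*(c^2 + 5*c + 4) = (c - 4)*(c + 1)^2*(c + 2)*(c + 4)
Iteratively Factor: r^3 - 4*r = (r + 2)*(r^2 - 2*r) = r*(r + 2)*(r - 2)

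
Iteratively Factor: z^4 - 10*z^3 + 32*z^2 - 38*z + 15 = (z - 1)*(z^3 - 9*z^2 + 23*z - 15) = (z - 3)*(z - 1)*(z^2 - 6*z + 5) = (z - 5)*(z - 3)*(z - 1)*(z - 1)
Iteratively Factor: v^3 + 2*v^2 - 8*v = (v)*(v^2 + 2*v - 8) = v*(v + 4)*(v - 2)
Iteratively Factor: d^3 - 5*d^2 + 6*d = (d)*(d^2 - 5*d + 6) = d*(d - 2)*(d - 3)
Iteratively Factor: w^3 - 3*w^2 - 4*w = (w)*(w^2 - 3*w - 4) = w*(w - 4)*(w + 1)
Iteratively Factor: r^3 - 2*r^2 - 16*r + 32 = (r + 4)*(r^2 - 6*r + 8) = (r - 4)*(r + 4)*(r - 2)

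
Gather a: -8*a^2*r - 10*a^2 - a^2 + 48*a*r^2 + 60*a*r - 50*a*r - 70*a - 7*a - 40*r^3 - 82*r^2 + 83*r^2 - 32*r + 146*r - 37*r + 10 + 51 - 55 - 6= a^2*(-8*r - 11) + a*(48*r^2 + 10*r - 77) - 40*r^3 + r^2 + 77*r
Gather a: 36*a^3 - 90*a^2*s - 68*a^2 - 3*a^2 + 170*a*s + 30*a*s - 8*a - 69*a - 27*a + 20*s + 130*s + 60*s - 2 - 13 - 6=36*a^3 + a^2*(-90*s - 71) + a*(200*s - 104) + 210*s - 21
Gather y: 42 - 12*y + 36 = 78 - 12*y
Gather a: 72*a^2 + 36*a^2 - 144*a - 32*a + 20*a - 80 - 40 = 108*a^2 - 156*a - 120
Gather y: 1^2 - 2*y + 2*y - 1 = 0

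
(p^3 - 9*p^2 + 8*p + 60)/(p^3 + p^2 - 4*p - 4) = (p^2 - 11*p + 30)/(p^2 - p - 2)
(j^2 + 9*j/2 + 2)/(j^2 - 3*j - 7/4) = 2*(j + 4)/(2*j - 7)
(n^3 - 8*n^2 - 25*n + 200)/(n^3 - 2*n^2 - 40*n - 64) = (n^2 - 25)/(n^2 + 6*n + 8)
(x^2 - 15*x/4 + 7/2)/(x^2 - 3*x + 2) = (x - 7/4)/(x - 1)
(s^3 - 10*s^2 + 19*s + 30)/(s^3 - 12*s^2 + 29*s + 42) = (s - 5)/(s - 7)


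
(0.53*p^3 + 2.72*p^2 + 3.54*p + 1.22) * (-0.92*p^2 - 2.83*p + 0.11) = -0.4876*p^5 - 4.0023*p^4 - 10.8961*p^3 - 10.8414*p^2 - 3.0632*p + 0.1342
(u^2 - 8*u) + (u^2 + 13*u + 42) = 2*u^2 + 5*u + 42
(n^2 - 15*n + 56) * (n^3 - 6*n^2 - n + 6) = n^5 - 21*n^4 + 145*n^3 - 315*n^2 - 146*n + 336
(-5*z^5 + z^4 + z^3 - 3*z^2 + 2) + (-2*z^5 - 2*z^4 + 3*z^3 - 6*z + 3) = -7*z^5 - z^4 + 4*z^3 - 3*z^2 - 6*z + 5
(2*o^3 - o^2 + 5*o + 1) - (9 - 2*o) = 2*o^3 - o^2 + 7*o - 8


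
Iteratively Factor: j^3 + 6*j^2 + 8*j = (j + 4)*(j^2 + 2*j) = (j + 2)*(j + 4)*(j)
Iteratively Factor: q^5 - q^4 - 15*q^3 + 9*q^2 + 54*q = (q)*(q^4 - q^3 - 15*q^2 + 9*q + 54) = q*(q + 2)*(q^3 - 3*q^2 - 9*q + 27) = q*(q + 2)*(q + 3)*(q^2 - 6*q + 9) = q*(q - 3)*(q + 2)*(q + 3)*(q - 3)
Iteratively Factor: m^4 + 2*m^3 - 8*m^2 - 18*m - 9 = (m - 3)*(m^3 + 5*m^2 + 7*m + 3) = (m - 3)*(m + 1)*(m^2 + 4*m + 3) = (m - 3)*(m + 1)^2*(m + 3)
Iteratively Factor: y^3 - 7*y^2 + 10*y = (y - 5)*(y^2 - 2*y) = y*(y - 5)*(y - 2)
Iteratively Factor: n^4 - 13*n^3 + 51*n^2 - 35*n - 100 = (n + 1)*(n^3 - 14*n^2 + 65*n - 100) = (n - 5)*(n + 1)*(n^2 - 9*n + 20) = (n - 5)*(n - 4)*(n + 1)*(n - 5)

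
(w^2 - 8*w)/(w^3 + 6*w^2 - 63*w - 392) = w/(w^2 + 14*w + 49)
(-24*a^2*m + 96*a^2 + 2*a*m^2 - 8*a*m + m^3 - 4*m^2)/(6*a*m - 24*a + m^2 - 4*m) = -4*a + m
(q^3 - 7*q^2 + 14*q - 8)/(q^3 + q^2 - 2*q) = (q^2 - 6*q + 8)/(q*(q + 2))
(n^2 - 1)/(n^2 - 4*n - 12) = (1 - n^2)/(-n^2 + 4*n + 12)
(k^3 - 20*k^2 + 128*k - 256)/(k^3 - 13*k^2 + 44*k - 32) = (k - 8)/(k - 1)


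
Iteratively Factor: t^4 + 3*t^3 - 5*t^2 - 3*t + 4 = (t - 1)*(t^3 + 4*t^2 - t - 4) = (t - 1)^2*(t^2 + 5*t + 4) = (t - 1)^2*(t + 4)*(t + 1)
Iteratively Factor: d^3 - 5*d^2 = (d - 5)*(d^2) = d*(d - 5)*(d)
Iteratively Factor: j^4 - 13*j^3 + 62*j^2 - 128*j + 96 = (j - 2)*(j^3 - 11*j^2 + 40*j - 48) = (j - 4)*(j - 2)*(j^2 - 7*j + 12) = (j - 4)^2*(j - 2)*(j - 3)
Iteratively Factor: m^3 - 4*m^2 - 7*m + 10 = (m - 1)*(m^2 - 3*m - 10) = (m - 1)*(m + 2)*(m - 5)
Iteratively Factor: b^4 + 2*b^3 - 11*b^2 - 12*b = (b - 3)*(b^3 + 5*b^2 + 4*b) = (b - 3)*(b + 1)*(b^2 + 4*b) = (b - 3)*(b + 1)*(b + 4)*(b)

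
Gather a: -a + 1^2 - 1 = -a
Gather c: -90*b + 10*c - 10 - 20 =-90*b + 10*c - 30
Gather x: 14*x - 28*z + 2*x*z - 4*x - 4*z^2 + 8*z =x*(2*z + 10) - 4*z^2 - 20*z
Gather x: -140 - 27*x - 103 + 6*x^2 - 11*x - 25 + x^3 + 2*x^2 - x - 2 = x^3 + 8*x^2 - 39*x - 270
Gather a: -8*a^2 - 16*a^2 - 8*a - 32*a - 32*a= -24*a^2 - 72*a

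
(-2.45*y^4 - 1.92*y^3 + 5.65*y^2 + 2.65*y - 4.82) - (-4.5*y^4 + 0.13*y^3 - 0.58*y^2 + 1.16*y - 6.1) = 2.05*y^4 - 2.05*y^3 + 6.23*y^2 + 1.49*y + 1.28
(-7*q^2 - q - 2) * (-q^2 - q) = 7*q^4 + 8*q^3 + 3*q^2 + 2*q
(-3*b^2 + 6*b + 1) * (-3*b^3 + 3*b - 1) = 9*b^5 - 18*b^4 - 12*b^3 + 21*b^2 - 3*b - 1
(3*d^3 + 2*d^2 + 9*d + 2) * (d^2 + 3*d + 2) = 3*d^5 + 11*d^4 + 21*d^3 + 33*d^2 + 24*d + 4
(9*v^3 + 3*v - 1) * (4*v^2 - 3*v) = 36*v^5 - 27*v^4 + 12*v^3 - 13*v^2 + 3*v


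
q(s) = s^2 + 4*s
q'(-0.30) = 3.40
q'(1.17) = 6.34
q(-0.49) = -1.72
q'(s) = 2*s + 4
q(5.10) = 46.41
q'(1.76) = 7.52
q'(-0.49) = 3.02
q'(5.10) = 14.20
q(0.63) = 2.92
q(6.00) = 60.00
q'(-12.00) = -20.00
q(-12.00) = 96.00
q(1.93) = 11.44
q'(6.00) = 16.00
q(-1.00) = -3.00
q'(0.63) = 5.26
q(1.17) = 6.05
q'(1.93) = 7.86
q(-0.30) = -1.11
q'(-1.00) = 2.00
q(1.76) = 10.14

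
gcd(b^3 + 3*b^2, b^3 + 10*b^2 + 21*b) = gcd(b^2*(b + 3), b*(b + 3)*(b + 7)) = b^2 + 3*b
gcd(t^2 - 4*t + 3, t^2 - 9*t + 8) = t - 1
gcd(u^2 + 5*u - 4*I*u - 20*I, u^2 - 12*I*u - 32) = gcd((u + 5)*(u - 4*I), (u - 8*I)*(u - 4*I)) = u - 4*I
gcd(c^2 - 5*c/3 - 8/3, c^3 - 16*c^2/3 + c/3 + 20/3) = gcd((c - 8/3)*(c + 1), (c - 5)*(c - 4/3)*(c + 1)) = c + 1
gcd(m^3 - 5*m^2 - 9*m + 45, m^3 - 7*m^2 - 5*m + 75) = m^2 - 2*m - 15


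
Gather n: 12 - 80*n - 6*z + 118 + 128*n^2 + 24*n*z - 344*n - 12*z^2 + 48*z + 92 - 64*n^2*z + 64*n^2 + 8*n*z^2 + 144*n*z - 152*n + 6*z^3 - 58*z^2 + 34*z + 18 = n^2*(192 - 64*z) + n*(8*z^2 + 168*z - 576) + 6*z^3 - 70*z^2 + 76*z + 240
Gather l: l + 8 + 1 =l + 9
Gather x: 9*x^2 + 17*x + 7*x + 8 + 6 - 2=9*x^2 + 24*x + 12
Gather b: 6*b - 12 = 6*b - 12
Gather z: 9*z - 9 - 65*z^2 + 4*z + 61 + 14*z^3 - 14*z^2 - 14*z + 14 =14*z^3 - 79*z^2 - z + 66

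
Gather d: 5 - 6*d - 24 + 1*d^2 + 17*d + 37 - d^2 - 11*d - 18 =0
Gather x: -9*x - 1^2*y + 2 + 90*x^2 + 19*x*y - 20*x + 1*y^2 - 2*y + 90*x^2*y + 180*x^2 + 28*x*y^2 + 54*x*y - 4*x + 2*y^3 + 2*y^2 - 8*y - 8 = x^2*(90*y + 270) + x*(28*y^2 + 73*y - 33) + 2*y^3 + 3*y^2 - 11*y - 6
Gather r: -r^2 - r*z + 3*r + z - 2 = -r^2 + r*(3 - z) + z - 2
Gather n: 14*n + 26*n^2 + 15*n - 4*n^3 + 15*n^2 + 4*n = -4*n^3 + 41*n^2 + 33*n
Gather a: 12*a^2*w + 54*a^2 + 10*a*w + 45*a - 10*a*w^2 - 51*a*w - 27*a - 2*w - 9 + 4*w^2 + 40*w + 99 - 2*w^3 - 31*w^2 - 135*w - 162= a^2*(12*w + 54) + a*(-10*w^2 - 41*w + 18) - 2*w^3 - 27*w^2 - 97*w - 72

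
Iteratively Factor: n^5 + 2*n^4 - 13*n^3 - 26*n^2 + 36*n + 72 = (n + 2)*(n^4 - 13*n^2 + 36) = (n - 2)*(n + 2)*(n^3 + 2*n^2 - 9*n - 18) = (n - 3)*(n - 2)*(n + 2)*(n^2 + 5*n + 6) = (n - 3)*(n - 2)*(n + 2)^2*(n + 3)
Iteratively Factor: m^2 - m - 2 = (m - 2)*(m + 1)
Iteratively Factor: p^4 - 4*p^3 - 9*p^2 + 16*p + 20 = (p - 5)*(p^3 + p^2 - 4*p - 4) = (p - 5)*(p - 2)*(p^2 + 3*p + 2) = (p - 5)*(p - 2)*(p + 2)*(p + 1)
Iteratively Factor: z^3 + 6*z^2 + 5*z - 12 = (z - 1)*(z^2 + 7*z + 12) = (z - 1)*(z + 3)*(z + 4)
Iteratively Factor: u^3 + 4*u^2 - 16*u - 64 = (u + 4)*(u^2 - 16) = (u + 4)^2*(u - 4)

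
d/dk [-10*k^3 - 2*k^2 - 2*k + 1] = -30*k^2 - 4*k - 2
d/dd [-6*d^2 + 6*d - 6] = 6 - 12*d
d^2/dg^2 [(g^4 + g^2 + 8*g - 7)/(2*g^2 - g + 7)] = 2*(4*g^6 - 6*g^5 + 45*g^4 - 22*g^3 + 168*g^2 - 294*g + 196)/(8*g^6 - 12*g^5 + 90*g^4 - 85*g^3 + 315*g^2 - 147*g + 343)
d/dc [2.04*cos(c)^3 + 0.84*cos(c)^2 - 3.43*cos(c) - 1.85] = (-6.12*cos(c)^2 - 1.68*cos(c) + 3.43)*sin(c)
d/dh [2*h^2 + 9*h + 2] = 4*h + 9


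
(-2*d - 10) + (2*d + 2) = -8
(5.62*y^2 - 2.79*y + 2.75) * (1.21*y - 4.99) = 6.8002*y^3 - 31.4197*y^2 + 17.2496*y - 13.7225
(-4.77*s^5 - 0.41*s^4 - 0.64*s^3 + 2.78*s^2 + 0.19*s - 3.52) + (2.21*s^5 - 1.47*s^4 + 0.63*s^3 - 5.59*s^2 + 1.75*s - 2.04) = -2.56*s^5 - 1.88*s^4 - 0.01*s^3 - 2.81*s^2 + 1.94*s - 5.56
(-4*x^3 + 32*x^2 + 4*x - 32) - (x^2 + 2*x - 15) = -4*x^3 + 31*x^2 + 2*x - 17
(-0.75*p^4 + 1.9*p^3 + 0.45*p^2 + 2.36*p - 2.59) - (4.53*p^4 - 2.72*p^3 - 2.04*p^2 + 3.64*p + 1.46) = -5.28*p^4 + 4.62*p^3 + 2.49*p^2 - 1.28*p - 4.05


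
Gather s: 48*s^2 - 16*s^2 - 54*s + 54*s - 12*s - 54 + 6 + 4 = 32*s^2 - 12*s - 44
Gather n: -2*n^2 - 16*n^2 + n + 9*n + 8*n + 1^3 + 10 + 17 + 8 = -18*n^2 + 18*n + 36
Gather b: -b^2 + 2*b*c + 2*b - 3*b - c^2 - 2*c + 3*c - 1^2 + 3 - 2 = -b^2 + b*(2*c - 1) - c^2 + c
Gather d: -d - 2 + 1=-d - 1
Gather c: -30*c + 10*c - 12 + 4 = -20*c - 8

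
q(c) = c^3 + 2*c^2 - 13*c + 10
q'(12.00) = 467.00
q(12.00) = 1870.00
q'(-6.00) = 71.00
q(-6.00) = -56.00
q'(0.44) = -10.66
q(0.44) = 4.75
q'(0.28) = -11.64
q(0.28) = 6.54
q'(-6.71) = 95.23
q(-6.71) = -114.83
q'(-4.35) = 26.37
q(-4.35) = 22.08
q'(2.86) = 22.98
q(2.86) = 12.57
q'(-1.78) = -10.61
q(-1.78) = 33.84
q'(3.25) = 31.69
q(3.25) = 23.20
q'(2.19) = 10.15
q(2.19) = 1.63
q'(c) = 3*c^2 + 4*c - 13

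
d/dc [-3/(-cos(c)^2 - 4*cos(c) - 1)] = 6*(cos(c) + 2)*sin(c)/(cos(c)^2 + 4*cos(c) + 1)^2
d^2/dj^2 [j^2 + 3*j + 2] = 2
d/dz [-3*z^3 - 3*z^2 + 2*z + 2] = -9*z^2 - 6*z + 2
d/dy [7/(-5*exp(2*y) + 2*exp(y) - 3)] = (70*exp(y) - 14)*exp(y)/(5*exp(2*y) - 2*exp(y) + 3)^2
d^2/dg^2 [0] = 0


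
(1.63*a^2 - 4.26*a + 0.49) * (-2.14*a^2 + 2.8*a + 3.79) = -3.4882*a^4 + 13.6804*a^3 - 6.7989*a^2 - 14.7734*a + 1.8571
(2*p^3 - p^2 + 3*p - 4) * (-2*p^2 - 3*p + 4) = -4*p^5 - 4*p^4 + 5*p^3 - 5*p^2 + 24*p - 16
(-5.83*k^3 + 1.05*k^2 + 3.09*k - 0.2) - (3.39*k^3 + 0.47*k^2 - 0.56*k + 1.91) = -9.22*k^3 + 0.58*k^2 + 3.65*k - 2.11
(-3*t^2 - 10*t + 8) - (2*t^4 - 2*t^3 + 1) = -2*t^4 + 2*t^3 - 3*t^2 - 10*t + 7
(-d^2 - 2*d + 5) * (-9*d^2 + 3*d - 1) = 9*d^4 + 15*d^3 - 50*d^2 + 17*d - 5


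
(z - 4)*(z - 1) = z^2 - 5*z + 4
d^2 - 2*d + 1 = (d - 1)^2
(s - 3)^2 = s^2 - 6*s + 9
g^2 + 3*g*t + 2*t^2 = (g + t)*(g + 2*t)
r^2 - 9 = (r - 3)*(r + 3)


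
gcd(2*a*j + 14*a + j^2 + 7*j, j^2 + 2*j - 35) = j + 7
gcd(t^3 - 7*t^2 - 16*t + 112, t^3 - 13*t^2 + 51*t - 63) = t - 7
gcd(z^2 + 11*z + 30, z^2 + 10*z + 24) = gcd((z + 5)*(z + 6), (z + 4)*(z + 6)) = z + 6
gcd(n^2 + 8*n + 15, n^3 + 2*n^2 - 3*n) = n + 3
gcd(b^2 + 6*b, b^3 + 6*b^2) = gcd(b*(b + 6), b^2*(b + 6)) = b^2 + 6*b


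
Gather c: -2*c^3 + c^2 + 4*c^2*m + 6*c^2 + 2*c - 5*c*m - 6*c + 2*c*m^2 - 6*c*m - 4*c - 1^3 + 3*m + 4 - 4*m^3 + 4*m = -2*c^3 + c^2*(4*m + 7) + c*(2*m^2 - 11*m - 8) - 4*m^3 + 7*m + 3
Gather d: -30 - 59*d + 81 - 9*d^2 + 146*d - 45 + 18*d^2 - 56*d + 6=9*d^2 + 31*d + 12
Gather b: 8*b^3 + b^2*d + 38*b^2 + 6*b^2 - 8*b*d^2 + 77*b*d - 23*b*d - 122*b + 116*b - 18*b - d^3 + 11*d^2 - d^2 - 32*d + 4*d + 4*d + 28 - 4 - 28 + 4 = 8*b^3 + b^2*(d + 44) + b*(-8*d^2 + 54*d - 24) - d^3 + 10*d^2 - 24*d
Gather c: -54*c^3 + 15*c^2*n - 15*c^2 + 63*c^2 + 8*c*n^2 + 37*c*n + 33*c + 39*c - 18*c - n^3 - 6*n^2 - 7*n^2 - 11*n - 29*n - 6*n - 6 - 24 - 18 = -54*c^3 + c^2*(15*n + 48) + c*(8*n^2 + 37*n + 54) - n^3 - 13*n^2 - 46*n - 48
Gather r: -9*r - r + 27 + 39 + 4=70 - 10*r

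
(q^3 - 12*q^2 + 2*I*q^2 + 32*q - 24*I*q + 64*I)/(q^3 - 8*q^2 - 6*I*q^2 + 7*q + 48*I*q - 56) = (q^2 + 2*q*(-2 + I) - 8*I)/(q^2 - 6*I*q + 7)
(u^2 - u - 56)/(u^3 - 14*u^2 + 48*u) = (u + 7)/(u*(u - 6))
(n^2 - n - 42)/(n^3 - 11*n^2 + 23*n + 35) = (n + 6)/(n^2 - 4*n - 5)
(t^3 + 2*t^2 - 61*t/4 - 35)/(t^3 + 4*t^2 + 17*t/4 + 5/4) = (2*t^2 - t - 28)/(2*t^2 + 3*t + 1)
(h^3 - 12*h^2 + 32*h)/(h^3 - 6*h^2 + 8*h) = (h - 8)/(h - 2)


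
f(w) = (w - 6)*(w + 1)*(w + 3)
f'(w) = (w - 6)*(w + 1) + (w - 6)*(w + 3) + (w + 1)*(w + 3) = 3*w^2 - 4*w - 21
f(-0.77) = -3.47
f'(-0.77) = -16.14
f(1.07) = -41.53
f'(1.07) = -21.85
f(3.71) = -72.37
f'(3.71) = 5.45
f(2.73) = -69.89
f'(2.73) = -9.56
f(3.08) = -72.43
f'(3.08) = -4.86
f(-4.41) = -50.05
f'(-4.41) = 54.98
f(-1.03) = 0.42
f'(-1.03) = -13.70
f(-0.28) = -12.30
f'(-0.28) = -19.64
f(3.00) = -72.00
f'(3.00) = -6.00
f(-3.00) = 0.00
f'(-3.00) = 18.00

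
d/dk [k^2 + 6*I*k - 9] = 2*k + 6*I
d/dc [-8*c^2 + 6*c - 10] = 6 - 16*c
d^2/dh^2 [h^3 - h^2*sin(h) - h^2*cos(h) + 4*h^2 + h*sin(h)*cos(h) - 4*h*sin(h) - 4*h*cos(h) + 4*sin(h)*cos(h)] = sqrt(2)*h^2*sin(h + pi/4) + 8*h*sin(h) - 2*h*sin(2*h) + 6*h + 6*sin(h) - 8*sin(2*h) - 10*cos(h) + 2*cos(2*h) + 8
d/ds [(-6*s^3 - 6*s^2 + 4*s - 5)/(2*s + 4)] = (-12*s^3 - 42*s^2 - 24*s + 13)/(2*(s^2 + 4*s + 4))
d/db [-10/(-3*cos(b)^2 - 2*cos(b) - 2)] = 20*(3*cos(b) + 1)*sin(b)/(3*cos(b)^2 + 2*cos(b) + 2)^2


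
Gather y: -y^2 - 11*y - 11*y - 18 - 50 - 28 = -y^2 - 22*y - 96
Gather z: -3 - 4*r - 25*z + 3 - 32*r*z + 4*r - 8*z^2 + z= -8*z^2 + z*(-32*r - 24)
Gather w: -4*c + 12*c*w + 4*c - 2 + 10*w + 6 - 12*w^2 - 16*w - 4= -12*w^2 + w*(12*c - 6)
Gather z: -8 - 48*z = -48*z - 8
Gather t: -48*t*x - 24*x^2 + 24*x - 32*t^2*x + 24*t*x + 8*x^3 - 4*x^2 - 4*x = -32*t^2*x - 24*t*x + 8*x^3 - 28*x^2 + 20*x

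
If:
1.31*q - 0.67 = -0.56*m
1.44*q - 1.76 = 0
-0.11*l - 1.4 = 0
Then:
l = -12.73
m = -1.66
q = 1.22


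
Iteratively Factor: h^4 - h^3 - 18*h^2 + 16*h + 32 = (h + 1)*(h^3 - 2*h^2 - 16*h + 32) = (h - 4)*(h + 1)*(h^2 + 2*h - 8) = (h - 4)*(h + 1)*(h + 4)*(h - 2)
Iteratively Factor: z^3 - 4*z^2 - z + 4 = (z + 1)*(z^2 - 5*z + 4) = (z - 1)*(z + 1)*(z - 4)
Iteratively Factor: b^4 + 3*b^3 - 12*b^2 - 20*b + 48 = (b + 3)*(b^3 - 12*b + 16) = (b + 3)*(b + 4)*(b^2 - 4*b + 4) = (b - 2)*(b + 3)*(b + 4)*(b - 2)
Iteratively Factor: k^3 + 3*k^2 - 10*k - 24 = (k + 4)*(k^2 - k - 6) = (k - 3)*(k + 4)*(k + 2)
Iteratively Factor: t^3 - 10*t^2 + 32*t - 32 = (t - 4)*(t^2 - 6*t + 8) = (t - 4)*(t - 2)*(t - 4)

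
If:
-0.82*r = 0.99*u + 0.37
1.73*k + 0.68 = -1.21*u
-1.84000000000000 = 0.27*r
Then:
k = -4.08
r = -6.81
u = 5.27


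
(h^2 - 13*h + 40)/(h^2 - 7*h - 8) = (h - 5)/(h + 1)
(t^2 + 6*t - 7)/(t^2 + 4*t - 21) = (t - 1)/(t - 3)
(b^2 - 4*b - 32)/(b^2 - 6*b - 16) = (b + 4)/(b + 2)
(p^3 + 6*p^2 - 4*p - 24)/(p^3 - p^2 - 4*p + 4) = (p + 6)/(p - 1)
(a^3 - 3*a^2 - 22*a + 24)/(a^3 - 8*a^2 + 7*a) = (a^2 - 2*a - 24)/(a*(a - 7))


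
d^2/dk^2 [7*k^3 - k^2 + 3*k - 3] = 42*k - 2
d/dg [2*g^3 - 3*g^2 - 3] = 6*g*(g - 1)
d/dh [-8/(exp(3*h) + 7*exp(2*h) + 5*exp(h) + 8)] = (24*exp(2*h) + 112*exp(h) + 40)*exp(h)/(exp(3*h) + 7*exp(2*h) + 5*exp(h) + 8)^2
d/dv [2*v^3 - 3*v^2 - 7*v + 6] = 6*v^2 - 6*v - 7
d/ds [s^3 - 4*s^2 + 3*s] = 3*s^2 - 8*s + 3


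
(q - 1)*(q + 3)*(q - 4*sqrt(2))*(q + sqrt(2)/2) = q^4 - 7*sqrt(2)*q^3/2 + 2*q^3 - 7*sqrt(2)*q^2 - 7*q^2 - 8*q + 21*sqrt(2)*q/2 + 12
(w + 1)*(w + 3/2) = w^2 + 5*w/2 + 3/2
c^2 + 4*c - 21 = (c - 3)*(c + 7)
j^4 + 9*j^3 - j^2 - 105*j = j*(j - 3)*(j + 5)*(j + 7)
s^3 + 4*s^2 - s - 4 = (s - 1)*(s + 1)*(s + 4)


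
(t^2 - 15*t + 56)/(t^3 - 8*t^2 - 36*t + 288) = (t - 7)/(t^2 - 36)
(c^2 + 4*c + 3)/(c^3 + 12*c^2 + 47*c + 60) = (c + 1)/(c^2 + 9*c + 20)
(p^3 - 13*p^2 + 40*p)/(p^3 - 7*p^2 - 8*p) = (p - 5)/(p + 1)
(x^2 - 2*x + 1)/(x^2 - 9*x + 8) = (x - 1)/(x - 8)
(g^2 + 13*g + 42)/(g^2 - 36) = (g + 7)/(g - 6)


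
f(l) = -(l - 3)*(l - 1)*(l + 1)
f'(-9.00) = -296.00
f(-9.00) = 960.00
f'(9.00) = -188.00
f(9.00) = -480.00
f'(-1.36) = -12.71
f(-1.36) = 3.70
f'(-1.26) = -11.32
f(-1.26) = 2.50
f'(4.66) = -36.19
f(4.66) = -34.39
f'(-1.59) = -16.12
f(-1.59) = 7.01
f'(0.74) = 3.80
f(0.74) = -1.02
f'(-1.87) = -20.71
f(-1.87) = 12.16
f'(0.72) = 3.76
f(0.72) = -1.10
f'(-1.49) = -14.60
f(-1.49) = 5.48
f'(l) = -(l - 3)*(l - 1) - (l - 3)*(l + 1) - (l - 1)*(l + 1)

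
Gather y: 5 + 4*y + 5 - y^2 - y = -y^2 + 3*y + 10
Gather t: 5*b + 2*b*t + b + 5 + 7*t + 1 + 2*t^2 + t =6*b + 2*t^2 + t*(2*b + 8) + 6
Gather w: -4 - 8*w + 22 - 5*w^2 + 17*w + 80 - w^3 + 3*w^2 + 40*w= -w^3 - 2*w^2 + 49*w + 98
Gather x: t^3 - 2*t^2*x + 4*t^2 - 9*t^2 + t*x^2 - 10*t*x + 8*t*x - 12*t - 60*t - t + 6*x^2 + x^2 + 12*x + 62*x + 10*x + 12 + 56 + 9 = t^3 - 5*t^2 - 73*t + x^2*(t + 7) + x*(-2*t^2 - 2*t + 84) + 77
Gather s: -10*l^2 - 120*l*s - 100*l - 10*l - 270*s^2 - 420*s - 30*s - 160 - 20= -10*l^2 - 110*l - 270*s^2 + s*(-120*l - 450) - 180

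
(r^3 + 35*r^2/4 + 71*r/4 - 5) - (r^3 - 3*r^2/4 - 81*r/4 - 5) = 19*r^2/2 + 38*r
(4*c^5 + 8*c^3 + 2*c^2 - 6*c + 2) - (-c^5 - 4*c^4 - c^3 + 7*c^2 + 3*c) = 5*c^5 + 4*c^4 + 9*c^3 - 5*c^2 - 9*c + 2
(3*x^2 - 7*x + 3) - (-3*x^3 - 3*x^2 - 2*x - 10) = 3*x^3 + 6*x^2 - 5*x + 13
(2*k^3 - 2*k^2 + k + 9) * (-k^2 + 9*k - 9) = -2*k^5 + 20*k^4 - 37*k^3 + 18*k^2 + 72*k - 81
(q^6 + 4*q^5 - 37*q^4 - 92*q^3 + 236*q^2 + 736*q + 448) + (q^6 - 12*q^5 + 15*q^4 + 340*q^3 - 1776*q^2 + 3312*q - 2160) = 2*q^6 - 8*q^5 - 22*q^4 + 248*q^3 - 1540*q^2 + 4048*q - 1712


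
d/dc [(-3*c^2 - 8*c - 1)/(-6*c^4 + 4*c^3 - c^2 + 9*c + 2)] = (-36*c^5 - 132*c^4 + 40*c^3 - 23*c^2 - 14*c - 7)/(36*c^8 - 48*c^7 + 28*c^6 - 116*c^5 + 49*c^4 - 2*c^3 + 77*c^2 + 36*c + 4)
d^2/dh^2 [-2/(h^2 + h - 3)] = 4*(h^2 + h - (2*h + 1)^2 - 3)/(h^2 + h - 3)^3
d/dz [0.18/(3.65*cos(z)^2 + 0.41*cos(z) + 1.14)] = (1.314*cos(z) + 0.0738)*sin(z)/(3.65*cos(z)^2 + 0.41*cos(z) + 1.14)^2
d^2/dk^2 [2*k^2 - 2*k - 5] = 4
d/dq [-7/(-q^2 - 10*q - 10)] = 14*(-q - 5)/(q^2 + 10*q + 10)^2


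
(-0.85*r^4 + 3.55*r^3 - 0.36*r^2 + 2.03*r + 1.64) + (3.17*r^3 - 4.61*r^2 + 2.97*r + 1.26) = -0.85*r^4 + 6.72*r^3 - 4.97*r^2 + 5.0*r + 2.9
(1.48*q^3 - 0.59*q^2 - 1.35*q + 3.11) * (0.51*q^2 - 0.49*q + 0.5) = 0.7548*q^5 - 1.0261*q^4 + 0.3406*q^3 + 1.9526*q^2 - 2.1989*q + 1.555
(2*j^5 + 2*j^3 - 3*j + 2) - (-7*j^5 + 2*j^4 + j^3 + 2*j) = 9*j^5 - 2*j^4 + j^3 - 5*j + 2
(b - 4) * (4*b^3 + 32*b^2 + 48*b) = 4*b^4 + 16*b^3 - 80*b^2 - 192*b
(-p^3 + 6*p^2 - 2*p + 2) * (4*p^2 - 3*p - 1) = -4*p^5 + 27*p^4 - 25*p^3 + 8*p^2 - 4*p - 2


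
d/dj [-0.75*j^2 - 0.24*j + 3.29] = -1.5*j - 0.24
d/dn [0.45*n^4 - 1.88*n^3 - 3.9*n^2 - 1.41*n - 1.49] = 1.8*n^3 - 5.64*n^2 - 7.8*n - 1.41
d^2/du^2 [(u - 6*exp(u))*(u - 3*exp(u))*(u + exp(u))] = -8*u^2*exp(u) + 36*u*exp(2*u) - 32*u*exp(u) + 6*u + 162*exp(3*u) + 36*exp(2*u) - 16*exp(u)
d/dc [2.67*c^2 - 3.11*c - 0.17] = 5.34*c - 3.11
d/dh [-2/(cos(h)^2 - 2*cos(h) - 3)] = 4*(1 - cos(h))*sin(h)/(sin(h)^2 + 2*cos(h) + 2)^2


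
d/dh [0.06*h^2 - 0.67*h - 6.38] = 0.12*h - 0.67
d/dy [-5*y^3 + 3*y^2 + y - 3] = -15*y^2 + 6*y + 1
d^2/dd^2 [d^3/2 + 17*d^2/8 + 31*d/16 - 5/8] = 3*d + 17/4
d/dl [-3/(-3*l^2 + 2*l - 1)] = 6*(1 - 3*l)/(3*l^2 - 2*l + 1)^2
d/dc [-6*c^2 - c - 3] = -12*c - 1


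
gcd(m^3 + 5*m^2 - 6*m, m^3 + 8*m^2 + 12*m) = m^2 + 6*m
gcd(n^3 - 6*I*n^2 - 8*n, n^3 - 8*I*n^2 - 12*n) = n^2 - 2*I*n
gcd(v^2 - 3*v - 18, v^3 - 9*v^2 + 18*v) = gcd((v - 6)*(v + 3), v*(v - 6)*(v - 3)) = v - 6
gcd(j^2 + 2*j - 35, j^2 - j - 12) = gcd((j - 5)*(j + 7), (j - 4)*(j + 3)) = 1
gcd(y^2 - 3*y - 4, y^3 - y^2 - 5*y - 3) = y + 1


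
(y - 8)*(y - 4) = y^2 - 12*y + 32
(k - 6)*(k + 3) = k^2 - 3*k - 18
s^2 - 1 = (s - 1)*(s + 1)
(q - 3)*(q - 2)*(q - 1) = q^3 - 6*q^2 + 11*q - 6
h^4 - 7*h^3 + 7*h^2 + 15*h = h*(h - 5)*(h - 3)*(h + 1)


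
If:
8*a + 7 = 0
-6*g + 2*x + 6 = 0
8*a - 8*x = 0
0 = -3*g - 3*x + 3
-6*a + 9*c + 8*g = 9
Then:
No Solution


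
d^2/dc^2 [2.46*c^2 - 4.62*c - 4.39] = 4.92000000000000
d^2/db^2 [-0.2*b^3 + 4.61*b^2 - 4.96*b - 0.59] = 9.22 - 1.2*b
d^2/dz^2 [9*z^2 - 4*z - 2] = 18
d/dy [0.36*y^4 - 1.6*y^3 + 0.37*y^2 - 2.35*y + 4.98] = 1.44*y^3 - 4.8*y^2 + 0.74*y - 2.35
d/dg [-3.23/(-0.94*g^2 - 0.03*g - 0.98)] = (-6.0724*g - 0.0969)/(0.94*g^2 + 0.03*g + 0.98)^2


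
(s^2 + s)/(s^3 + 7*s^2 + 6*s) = 1/(s + 6)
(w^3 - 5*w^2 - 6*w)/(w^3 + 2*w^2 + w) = (w - 6)/(w + 1)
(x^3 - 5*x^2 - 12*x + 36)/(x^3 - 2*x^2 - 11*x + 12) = (x^2 - 8*x + 12)/(x^2 - 5*x + 4)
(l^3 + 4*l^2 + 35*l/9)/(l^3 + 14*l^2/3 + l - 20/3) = l*(3*l + 7)/(3*(l^2 + 3*l - 4))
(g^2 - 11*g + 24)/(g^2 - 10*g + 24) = (g^2 - 11*g + 24)/(g^2 - 10*g + 24)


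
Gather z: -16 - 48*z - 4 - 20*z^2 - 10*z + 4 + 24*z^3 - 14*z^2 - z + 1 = 24*z^3 - 34*z^2 - 59*z - 15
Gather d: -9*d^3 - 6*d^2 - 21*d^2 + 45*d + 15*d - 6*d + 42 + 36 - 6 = -9*d^3 - 27*d^2 + 54*d + 72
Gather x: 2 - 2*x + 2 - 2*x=4 - 4*x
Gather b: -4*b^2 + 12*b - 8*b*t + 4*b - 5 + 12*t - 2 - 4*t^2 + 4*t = -4*b^2 + b*(16 - 8*t) - 4*t^2 + 16*t - 7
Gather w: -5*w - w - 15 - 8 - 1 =-6*w - 24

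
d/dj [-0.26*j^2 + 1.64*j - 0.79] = 1.64 - 0.52*j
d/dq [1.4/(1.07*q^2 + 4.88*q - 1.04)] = (-2.996*q - 6.832)/(1.07*q^2 + 4.88*q - 1.04)^2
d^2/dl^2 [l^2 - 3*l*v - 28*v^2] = 2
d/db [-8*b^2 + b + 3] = 1 - 16*b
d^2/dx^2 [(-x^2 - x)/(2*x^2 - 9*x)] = -44/(8*x^3 - 108*x^2 + 486*x - 729)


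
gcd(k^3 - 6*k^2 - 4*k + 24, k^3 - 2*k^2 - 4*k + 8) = k^2 - 4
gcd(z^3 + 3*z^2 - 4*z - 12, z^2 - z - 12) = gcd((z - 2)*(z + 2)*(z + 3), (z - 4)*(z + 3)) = z + 3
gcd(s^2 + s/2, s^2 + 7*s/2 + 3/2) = s + 1/2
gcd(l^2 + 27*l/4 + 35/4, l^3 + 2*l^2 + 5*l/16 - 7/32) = l + 7/4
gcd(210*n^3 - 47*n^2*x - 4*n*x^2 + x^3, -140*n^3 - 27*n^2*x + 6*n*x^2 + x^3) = -35*n^2 + 2*n*x + x^2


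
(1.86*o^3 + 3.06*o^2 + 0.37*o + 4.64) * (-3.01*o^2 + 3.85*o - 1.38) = -5.5986*o^5 - 2.0496*o^4 + 8.1005*o^3 - 16.7647*o^2 + 17.3534*o - 6.4032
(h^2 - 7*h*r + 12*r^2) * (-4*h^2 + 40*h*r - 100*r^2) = -4*h^4 + 68*h^3*r - 428*h^2*r^2 + 1180*h*r^3 - 1200*r^4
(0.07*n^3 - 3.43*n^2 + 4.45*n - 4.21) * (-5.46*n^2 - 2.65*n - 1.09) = -0.3822*n^5 + 18.5423*n^4 - 15.2838*n^3 + 14.9328*n^2 + 6.306*n + 4.5889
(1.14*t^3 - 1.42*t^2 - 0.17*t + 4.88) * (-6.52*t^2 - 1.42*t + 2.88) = -7.4328*t^5 + 7.6396*t^4 + 6.408*t^3 - 35.6658*t^2 - 7.4192*t + 14.0544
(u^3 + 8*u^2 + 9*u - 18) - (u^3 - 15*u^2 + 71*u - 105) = 23*u^2 - 62*u + 87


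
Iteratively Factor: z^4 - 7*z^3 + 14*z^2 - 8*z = (z - 2)*(z^3 - 5*z^2 + 4*z) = z*(z - 2)*(z^2 - 5*z + 4) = z*(z - 4)*(z - 2)*(z - 1)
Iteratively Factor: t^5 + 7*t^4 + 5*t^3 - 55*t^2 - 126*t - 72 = (t + 4)*(t^4 + 3*t^3 - 7*t^2 - 27*t - 18) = (t + 2)*(t + 4)*(t^3 + t^2 - 9*t - 9) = (t - 3)*(t + 2)*(t + 4)*(t^2 + 4*t + 3) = (t - 3)*(t + 1)*(t + 2)*(t + 4)*(t + 3)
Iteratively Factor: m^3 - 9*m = (m - 3)*(m^2 + 3*m) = (m - 3)*(m + 3)*(m)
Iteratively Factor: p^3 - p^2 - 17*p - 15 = (p + 3)*(p^2 - 4*p - 5) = (p - 5)*(p + 3)*(p + 1)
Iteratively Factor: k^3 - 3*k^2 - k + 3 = (k + 1)*(k^2 - 4*k + 3) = (k - 1)*(k + 1)*(k - 3)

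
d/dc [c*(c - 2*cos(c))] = 2*c*sin(c) + 2*c - 2*cos(c)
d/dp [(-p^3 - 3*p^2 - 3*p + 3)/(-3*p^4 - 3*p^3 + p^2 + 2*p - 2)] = p*(-3*p^5 - 18*p^4 - 37*p^3 + 14*p^2 + 30*p + 6)/(9*p^8 + 18*p^7 + 3*p^6 - 18*p^5 + p^4 + 16*p^3 - 8*p + 4)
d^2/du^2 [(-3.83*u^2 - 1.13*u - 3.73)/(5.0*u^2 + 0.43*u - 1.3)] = (-40.031*u^3 - 708.87*u^2 - 92.187*u - 64.078094)/(125.0*u^6 + 32.25*u^5 - 94.7265*u^4 - 16.690493*u^3 + 24.62889*u^2 + 2.1801*u - 2.197)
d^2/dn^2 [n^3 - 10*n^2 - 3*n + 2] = 6*n - 20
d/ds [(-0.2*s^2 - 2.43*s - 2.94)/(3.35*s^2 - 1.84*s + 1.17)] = (8.5085*s^2 + 19.23*s - 8.2527)/(11.2225*s^4 - 12.328*s^3 + 11.2246*s^2 - 4.3056*s + 1.3689)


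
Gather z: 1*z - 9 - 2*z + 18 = 9 - z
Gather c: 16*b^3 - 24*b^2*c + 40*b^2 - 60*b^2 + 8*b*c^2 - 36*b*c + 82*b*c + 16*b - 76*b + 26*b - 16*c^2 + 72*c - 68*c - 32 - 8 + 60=16*b^3 - 20*b^2 - 34*b + c^2*(8*b - 16) + c*(-24*b^2 + 46*b + 4) + 20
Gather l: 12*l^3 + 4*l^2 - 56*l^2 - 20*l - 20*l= 12*l^3 - 52*l^2 - 40*l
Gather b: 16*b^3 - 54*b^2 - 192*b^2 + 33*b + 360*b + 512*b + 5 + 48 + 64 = 16*b^3 - 246*b^2 + 905*b + 117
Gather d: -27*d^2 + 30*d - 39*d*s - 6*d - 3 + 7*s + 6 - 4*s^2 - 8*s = -27*d^2 + d*(24 - 39*s) - 4*s^2 - s + 3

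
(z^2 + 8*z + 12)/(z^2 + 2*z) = (z + 6)/z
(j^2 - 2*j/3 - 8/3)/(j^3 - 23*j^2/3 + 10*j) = (3*j^2 - 2*j - 8)/(j*(3*j^2 - 23*j + 30))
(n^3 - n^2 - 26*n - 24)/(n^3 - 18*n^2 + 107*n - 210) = (n^2 + 5*n + 4)/(n^2 - 12*n + 35)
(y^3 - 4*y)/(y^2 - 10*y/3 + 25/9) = 9*y*(y^2 - 4)/(9*y^2 - 30*y + 25)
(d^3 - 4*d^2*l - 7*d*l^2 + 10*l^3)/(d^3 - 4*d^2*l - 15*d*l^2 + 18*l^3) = (d^2 - 3*d*l - 10*l^2)/(d^2 - 3*d*l - 18*l^2)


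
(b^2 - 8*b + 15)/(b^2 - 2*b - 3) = (b - 5)/(b + 1)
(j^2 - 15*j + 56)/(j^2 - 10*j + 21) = (j - 8)/(j - 3)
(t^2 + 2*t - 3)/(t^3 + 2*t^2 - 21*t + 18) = (t + 3)/(t^2 + 3*t - 18)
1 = 1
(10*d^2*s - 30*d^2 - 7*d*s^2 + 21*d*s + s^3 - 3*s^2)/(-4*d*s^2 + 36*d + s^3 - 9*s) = (10*d^2 - 7*d*s + s^2)/(-4*d*s - 12*d + s^2 + 3*s)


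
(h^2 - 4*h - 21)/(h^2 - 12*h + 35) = (h + 3)/(h - 5)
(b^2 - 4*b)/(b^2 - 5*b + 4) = b/(b - 1)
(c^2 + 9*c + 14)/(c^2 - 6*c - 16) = (c + 7)/(c - 8)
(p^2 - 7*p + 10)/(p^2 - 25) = (p - 2)/(p + 5)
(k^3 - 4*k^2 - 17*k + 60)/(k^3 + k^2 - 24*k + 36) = (k^2 - k - 20)/(k^2 + 4*k - 12)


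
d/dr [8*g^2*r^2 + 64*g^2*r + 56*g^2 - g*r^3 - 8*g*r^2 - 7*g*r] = g*(16*g*r + 64*g - 3*r^2 - 16*r - 7)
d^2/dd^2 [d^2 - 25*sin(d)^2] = 100*sin(d)^2 - 48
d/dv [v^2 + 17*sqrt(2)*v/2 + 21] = 2*v + 17*sqrt(2)/2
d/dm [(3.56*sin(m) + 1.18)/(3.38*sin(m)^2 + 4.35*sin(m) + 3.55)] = (-12.0328*sin(m)^2 - 7.9768*sin(m) + 7.505)*cos(m)/(11.4244*sin(m)^4 + 29.406*sin(m)^3 + 42.9205*sin(m)^2 + 30.885*sin(m) + 12.6025)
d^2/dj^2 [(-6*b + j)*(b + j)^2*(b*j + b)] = 2*b*(-11*b^2 - 12*b*j - 4*b + 6*j^2 + 3*j)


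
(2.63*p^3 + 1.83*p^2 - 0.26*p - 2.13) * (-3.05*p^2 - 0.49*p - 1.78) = -8.0215*p^5 - 6.8702*p^4 - 4.7851*p^3 + 3.3665*p^2 + 1.5065*p + 3.7914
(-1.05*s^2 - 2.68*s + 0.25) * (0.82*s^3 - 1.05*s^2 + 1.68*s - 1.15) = -0.861*s^5 - 1.0951*s^4 + 1.255*s^3 - 3.5574*s^2 + 3.502*s - 0.2875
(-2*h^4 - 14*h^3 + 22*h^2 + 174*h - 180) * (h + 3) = -2*h^5 - 20*h^4 - 20*h^3 + 240*h^2 + 342*h - 540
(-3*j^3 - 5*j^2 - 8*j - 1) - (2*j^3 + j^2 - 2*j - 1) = -5*j^3 - 6*j^2 - 6*j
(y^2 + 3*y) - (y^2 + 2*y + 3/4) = y - 3/4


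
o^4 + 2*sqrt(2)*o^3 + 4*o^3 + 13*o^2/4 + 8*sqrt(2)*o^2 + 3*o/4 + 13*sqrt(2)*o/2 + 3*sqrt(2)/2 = (o + 1/2)^2*(o + 3)*(o + 2*sqrt(2))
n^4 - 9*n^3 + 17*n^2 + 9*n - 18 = (n - 6)*(n - 3)*(n - 1)*(n + 1)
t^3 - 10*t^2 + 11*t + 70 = (t - 7)*(t - 5)*(t + 2)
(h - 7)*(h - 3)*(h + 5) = h^3 - 5*h^2 - 29*h + 105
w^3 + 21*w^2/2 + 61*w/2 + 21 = (w + 1)*(w + 7/2)*(w + 6)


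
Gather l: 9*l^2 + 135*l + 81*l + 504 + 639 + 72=9*l^2 + 216*l + 1215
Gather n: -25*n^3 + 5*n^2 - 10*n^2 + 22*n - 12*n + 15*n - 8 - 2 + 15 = -25*n^3 - 5*n^2 + 25*n + 5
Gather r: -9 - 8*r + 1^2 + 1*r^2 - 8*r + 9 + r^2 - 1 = 2*r^2 - 16*r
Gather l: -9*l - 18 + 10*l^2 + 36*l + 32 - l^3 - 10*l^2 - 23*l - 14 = -l^3 + 4*l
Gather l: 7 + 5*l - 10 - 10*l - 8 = -5*l - 11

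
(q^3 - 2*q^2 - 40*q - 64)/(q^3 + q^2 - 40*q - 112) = (q^2 - 6*q - 16)/(q^2 - 3*q - 28)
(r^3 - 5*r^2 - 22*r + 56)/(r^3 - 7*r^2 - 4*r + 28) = (r + 4)/(r + 2)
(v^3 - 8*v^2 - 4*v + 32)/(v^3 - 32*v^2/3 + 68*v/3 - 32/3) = 3*(v + 2)/(3*v - 2)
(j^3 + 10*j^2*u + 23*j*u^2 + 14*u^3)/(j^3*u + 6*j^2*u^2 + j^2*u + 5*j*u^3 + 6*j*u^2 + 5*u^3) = (j^2 + 9*j*u + 14*u^2)/(u*(j^2 + 5*j*u + j + 5*u))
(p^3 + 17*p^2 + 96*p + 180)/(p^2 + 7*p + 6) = (p^2 + 11*p + 30)/(p + 1)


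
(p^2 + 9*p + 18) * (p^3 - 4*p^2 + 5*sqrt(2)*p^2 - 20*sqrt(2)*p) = p^5 + 5*p^4 + 5*sqrt(2)*p^4 - 18*p^3 + 25*sqrt(2)*p^3 - 90*sqrt(2)*p^2 - 72*p^2 - 360*sqrt(2)*p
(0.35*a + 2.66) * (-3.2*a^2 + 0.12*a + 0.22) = -1.12*a^3 - 8.47*a^2 + 0.3962*a + 0.5852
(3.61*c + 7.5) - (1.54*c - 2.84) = 2.07*c + 10.34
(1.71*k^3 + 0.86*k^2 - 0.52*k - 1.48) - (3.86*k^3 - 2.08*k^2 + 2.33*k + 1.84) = -2.15*k^3 + 2.94*k^2 - 2.85*k - 3.32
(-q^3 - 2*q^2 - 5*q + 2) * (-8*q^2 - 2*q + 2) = 8*q^5 + 18*q^4 + 42*q^3 - 10*q^2 - 14*q + 4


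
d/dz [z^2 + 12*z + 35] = 2*z + 12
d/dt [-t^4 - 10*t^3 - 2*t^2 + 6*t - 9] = -4*t^3 - 30*t^2 - 4*t + 6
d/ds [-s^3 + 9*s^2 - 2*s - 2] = -3*s^2 + 18*s - 2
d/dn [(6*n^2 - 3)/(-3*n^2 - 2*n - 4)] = 6*(-2*n^2 - 11*n - 1)/(9*n^4 + 12*n^3 + 28*n^2 + 16*n + 16)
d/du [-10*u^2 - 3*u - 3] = -20*u - 3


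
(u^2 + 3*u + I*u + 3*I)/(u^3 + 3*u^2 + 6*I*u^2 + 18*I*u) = (u + I)/(u*(u + 6*I))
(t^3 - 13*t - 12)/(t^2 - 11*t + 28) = (t^2 + 4*t + 3)/(t - 7)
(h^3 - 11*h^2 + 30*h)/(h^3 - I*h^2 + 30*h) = (h^2 - 11*h + 30)/(h^2 - I*h + 30)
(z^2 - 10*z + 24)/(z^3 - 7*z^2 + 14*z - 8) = (z - 6)/(z^2 - 3*z + 2)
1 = 1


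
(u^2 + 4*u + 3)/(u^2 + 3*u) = (u + 1)/u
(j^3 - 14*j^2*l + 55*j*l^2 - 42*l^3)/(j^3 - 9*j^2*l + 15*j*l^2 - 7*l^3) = (j - 6*l)/(j - l)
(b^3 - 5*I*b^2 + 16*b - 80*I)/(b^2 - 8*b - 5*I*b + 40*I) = (b^2 + 16)/(b - 8)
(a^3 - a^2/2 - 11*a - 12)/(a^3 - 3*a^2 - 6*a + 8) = (a + 3/2)/(a - 1)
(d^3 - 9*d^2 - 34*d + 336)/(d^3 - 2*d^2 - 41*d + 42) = (d - 8)/(d - 1)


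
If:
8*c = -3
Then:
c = -3/8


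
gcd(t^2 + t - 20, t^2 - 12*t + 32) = t - 4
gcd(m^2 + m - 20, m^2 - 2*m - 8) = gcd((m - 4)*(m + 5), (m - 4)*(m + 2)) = m - 4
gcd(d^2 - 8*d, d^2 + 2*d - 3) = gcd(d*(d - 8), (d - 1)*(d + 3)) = 1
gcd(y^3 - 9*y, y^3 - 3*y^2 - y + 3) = y - 3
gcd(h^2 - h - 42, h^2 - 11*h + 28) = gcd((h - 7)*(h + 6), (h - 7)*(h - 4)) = h - 7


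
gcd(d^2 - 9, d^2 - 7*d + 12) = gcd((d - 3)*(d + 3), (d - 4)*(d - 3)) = d - 3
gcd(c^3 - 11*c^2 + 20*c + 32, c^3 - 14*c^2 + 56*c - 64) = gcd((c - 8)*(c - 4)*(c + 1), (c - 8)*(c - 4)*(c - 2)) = c^2 - 12*c + 32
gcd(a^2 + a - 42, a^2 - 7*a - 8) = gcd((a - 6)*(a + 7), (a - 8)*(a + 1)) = 1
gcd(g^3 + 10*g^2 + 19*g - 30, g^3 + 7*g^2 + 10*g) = g + 5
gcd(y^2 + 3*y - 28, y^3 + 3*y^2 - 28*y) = y^2 + 3*y - 28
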